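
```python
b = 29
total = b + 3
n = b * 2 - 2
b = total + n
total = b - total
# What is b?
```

Trace:
`b = 29` → b = 29
`total = b + 3` → total = 32
`n = b * 2 - 2` → n = 56
`b = total + n` → b = 88
`total = b - total` → total = 56
So b = 88

Answer: 88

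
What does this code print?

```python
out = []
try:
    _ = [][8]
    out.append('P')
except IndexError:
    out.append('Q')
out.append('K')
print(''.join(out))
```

Execution trace: 'Q' (except IndexError) → 'K' (after the try/except). Output: QK

Answer: QK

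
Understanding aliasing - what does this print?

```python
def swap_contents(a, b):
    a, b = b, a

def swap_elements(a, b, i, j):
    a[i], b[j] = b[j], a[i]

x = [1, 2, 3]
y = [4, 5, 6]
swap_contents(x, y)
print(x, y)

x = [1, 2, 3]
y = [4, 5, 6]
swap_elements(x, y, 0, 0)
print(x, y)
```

Key concept: parameter rebinding vs mutation.
Step by step:
`x = [1, 2, 3]` → x = [1, 2, 3]
`y = [4, 5, 6]` → y = [4, 5, 6]
`swap_contents(x, y)` → no visible change to tracked variables
`print(x, y)` → prints [1, 2, 3] [4, 5, 6]
`x = [1, 2, 3]` → x = [1, 2, 3]
`y = [4, 5, 6]` → y = [4, 5, 6]
`swap_elements(x, y, 0, 0)` → x = [4, 2, 3]; y = [1, 5, 6]
`print(x, y)` → prints [4, 2, 3] [1, 5, 6]

Answer:
[1, 2, 3] [4, 5, 6]
[4, 2, 3] [1, 5, 6]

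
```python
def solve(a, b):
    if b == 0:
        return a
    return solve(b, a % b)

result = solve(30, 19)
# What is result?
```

solve(30, 19) -> solve(19, 11) -> solve(11, 8) -> solve(8, 3) -> solve(3, 2) -> solve(2, 1) -> solve(1, 0) -> 1

Answer: 1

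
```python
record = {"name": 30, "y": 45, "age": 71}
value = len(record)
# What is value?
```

Trace:
`record = {"name": 30, "y": 45, "age": 71}` → record = {'name': 30, 'y': 45, 'age': 71}
`value = len(record)` → value = 3
So value = 3

Answer: 3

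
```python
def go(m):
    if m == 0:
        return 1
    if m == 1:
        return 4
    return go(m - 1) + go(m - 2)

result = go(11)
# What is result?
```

Build up from base cases: go(0)=1, go(1)=4, go(2)=5, go(3)=9, go(4)=14, go(5)=23, go(6)=37, ..., go(11)=411

Answer: 411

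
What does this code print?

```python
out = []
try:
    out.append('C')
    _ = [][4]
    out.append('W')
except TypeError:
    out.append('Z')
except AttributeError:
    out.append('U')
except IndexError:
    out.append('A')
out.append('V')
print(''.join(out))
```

Execution trace: 'C' (try body) → 'A' (except IndexError) → 'V' (after the try/except). Output: CAV

Answer: CAV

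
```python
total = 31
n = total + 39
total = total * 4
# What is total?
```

Trace:
`total = 31` → total = 31
`n = total + 39` → n = 70
`total = total * 4` → total = 124
So total = 124

Answer: 124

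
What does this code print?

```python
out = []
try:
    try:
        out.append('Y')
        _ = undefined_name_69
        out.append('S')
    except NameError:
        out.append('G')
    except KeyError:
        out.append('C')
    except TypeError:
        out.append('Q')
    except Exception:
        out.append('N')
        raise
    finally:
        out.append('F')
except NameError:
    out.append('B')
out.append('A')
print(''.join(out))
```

Execution trace: 'Y' (inner try body) → 'G' (inner except NameError) → 'F' (inner finally) → 'A' (after the try/except). Output: YGFA

Answer: YGFA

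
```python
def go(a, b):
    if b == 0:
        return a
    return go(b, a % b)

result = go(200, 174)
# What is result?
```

go(200, 174) -> go(174, 26) -> go(26, 18) -> go(18, 8) -> go(8, 2) -> go(2, 0) -> 2

Answer: 2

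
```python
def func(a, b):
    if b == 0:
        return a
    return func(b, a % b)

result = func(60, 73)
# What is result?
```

func(60, 73) -> func(73, 60) -> func(60, 13) -> func(13, 8) -> func(8, 5) -> func(5, 3) -> func(3, 2) -> func(2, 1) -> func(1, 0) -> 1

Answer: 1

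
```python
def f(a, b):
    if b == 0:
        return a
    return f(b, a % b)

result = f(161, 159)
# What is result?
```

f(161, 159) -> f(159, 2) -> f(2, 1) -> f(1, 0) -> 1

Answer: 1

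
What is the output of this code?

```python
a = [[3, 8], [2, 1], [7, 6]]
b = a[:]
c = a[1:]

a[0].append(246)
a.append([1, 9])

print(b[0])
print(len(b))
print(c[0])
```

Key concept: slice with nested mutation.
Step by step:
`a = [[3, 8], [2, 1], [7, 6]]` → a = [[3, 8], [2, 1], [7, 6]]
`b = a[:]` → b = [[3, 8], [2, 1], [7, 6]]
`c = a[1:]` → c = [[2, 1], [7, 6]]
`a[0].append(246)` → a = [[3, 8, 246], [2, 1], [7, 6]]; b = [[3, 8, 246], [2, 1], [7, 6]]
`a.append([1, 9])` → a = [[3, 8, 246], [2, 1], [7, 6], [1, 9]]
`print(b[0])` → prints [3, 8, 246]
`print(len(b))` → prints 3
`print(c[0])` → prints [2, 1]

Answer:
[3, 8, 246]
3
[2, 1]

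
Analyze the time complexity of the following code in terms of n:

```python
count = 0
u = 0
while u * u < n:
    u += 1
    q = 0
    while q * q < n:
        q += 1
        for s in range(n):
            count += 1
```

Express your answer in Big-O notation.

Each loop level contributes: √n × √n × n. Multiplying the contributions gives O(n^2).

Answer: O(n^2)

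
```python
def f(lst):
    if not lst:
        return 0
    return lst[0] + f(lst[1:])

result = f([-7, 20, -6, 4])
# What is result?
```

(-7) + 20 + (-6) + 4 + 0 = 11

Answer: 11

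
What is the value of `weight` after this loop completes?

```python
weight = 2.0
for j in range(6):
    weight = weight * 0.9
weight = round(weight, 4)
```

Exponential decay: 2.0 * 0.9^6
`weight` takes the values: 2.0 → 1.8 → 1.62 → 1.458 → 1.3122 → 1.18098 → 1.062882 → 1.0629

Answer: 1.0629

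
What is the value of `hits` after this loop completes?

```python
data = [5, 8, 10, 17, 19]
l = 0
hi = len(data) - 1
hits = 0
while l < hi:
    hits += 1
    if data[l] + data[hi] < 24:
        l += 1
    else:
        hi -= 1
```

Steps to find pair summing to 24
`hits` takes the values: 0 → 1 → 2 → 3 → 4

Answer: 4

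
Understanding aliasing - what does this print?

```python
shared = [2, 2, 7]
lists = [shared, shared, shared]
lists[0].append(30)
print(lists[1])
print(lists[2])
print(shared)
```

Key concept: list of same reference.
Step by step:
`shared = [2, 2, 7]` → shared = [2, 2, 7]
`lists = [shared, shared, shared]` → lists = [[2, 2, 7], [2, 2, 7], [2, 2, 7]]
`lists[0].append(30)` → shared = [2, 2, 7, 30]; lists = [[2, 2, 7, 30], [2, 2, 7, 30], [2, 2, 7, 30]]
`print(lists[1])` → prints [2, 2, 7, 30]
`print(lists[2])` → prints [2, 2, 7, 30]
`print(shared)` → prints [2, 2, 7, 30]

Answer:
[2, 2, 7, 30]
[2, 2, 7, 30]
[2, 2, 7, 30]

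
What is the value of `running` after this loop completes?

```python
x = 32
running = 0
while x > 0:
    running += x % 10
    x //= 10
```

Sum digits of 32
`running` takes the values: 0 → 2 → 5

Answer: 5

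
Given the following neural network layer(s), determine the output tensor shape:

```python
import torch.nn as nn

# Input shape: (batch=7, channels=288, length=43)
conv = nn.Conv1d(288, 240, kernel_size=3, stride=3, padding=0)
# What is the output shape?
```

Input: (7, 288, 43) -> Output: (7, 240, 14)

Answer: (7, 240, 14)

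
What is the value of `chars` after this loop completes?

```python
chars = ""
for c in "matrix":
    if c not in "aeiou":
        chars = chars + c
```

Remove vowels from 'matrix'
`chars` takes the values: "" → "m" → "mt" → "mtr" → "mtrx"

Answer: "mtrx"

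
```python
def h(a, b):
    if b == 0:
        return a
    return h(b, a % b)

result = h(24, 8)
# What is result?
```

h(24, 8) -> h(8, 0) -> 8

Answer: 8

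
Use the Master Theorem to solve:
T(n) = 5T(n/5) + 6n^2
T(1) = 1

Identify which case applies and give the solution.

a=5, b=5, f(n)=6n^2. log_5(5) = 1. Since c=2 > 1 and the regularity condition holds (5(n/5)^2 = (5/5^2)n^2 with 5/5^2 < 1), Case 3 applies: T(n) = Θ(f(n)) = O(n^2).

Answer: O(n^2) - Case 3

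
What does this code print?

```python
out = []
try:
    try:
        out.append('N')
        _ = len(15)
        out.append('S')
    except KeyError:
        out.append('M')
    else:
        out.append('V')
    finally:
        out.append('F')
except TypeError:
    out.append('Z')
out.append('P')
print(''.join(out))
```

Execution trace: 'N' (try body) → 'F' (finally) → 'Z' (outer except TypeError) → 'P' (after the try/except). Output: NFZP

Answer: NFZP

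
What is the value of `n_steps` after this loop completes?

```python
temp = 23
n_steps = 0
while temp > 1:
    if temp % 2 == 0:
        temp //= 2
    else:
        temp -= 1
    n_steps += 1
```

Steps to reduce 23 to 1
`n_steps` takes the values: 0 → 1 → 2 → 3 → 4 → 5 → 6 → 7

Answer: 7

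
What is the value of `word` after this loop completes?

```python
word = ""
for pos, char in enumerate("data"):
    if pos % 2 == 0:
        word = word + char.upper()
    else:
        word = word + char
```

Uppercase even positions in 'data'
`word` takes the values: "" → "D" → "Da" → "DaT" → "DaTa"

Answer: "DaTa"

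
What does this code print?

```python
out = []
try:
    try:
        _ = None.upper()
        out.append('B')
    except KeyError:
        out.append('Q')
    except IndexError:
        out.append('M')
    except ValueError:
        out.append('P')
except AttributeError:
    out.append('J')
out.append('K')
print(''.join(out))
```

Execution trace: 'J' (outer except AttributeError) → 'K' (after the try/except). Output: JK

Answer: JK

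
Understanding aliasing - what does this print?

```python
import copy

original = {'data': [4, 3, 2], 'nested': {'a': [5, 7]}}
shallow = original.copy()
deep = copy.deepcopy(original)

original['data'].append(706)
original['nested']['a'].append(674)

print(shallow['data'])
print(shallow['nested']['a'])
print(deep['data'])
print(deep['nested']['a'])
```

Key concept: comparing shallow vs deep copy.
Step by step:
`original = {'data': [4, 3, 2], 'nested': {'a': [5, 7]}}` → original = {'data': [4, 3, 2], 'nested': {'a': [5, 7]}}
`shallow = original.copy()` → shallow = {'data': [4, 3, 2], 'nested': {'a': [5, 7]}}
`deep = copy.deepcopy(original)` → deep = {'data': [4, 3, 2], 'nested': {'a': [5, 7]}}
`original['data'].append(706)` → original = {'data': [4, 3, 2, 706], 'nested': {'a': [5, 7]}}; shallow = {'data': [4, 3, 2, 706], 'nested': {'a': [5, 7]}}
`original['nested']['a'].append(674)` → original = {'data': [4, 3, 2, 706], 'nested': {'a': [5, 7, 674]}}; shallow = {'data': [4, 3, 2, 706], 'nested': {'a': [5, 7, 674]}}
`print(shallow['data'])` → prints [4, 3, 2, 706]
`print(shallow['nested']['a'])` → prints [5, 7, 674]
`print(deep['data'])` → prints [4, 3, 2]
`print(deep['nested']['a'])` → prints [5, 7]

Answer:
[4, 3, 2, 706]
[5, 7, 674]
[4, 3, 2]
[5, 7]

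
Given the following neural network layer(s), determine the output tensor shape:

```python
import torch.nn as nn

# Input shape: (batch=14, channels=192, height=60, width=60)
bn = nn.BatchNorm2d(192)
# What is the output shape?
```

Input: (14, 192, 60, 60) -> Output: (14, 192, 60, 60)

Answer: (14, 192, 60, 60)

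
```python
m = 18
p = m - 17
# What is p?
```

Trace:
`m = 18` → m = 18
`p = m - 17` → p = 1
So p = 1

Answer: 1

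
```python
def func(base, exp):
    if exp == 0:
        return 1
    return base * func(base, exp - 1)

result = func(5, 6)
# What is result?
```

func(5, 6) = 5 * 5 * 5 * 5 * 5 * 5 = 15625

Answer: 15625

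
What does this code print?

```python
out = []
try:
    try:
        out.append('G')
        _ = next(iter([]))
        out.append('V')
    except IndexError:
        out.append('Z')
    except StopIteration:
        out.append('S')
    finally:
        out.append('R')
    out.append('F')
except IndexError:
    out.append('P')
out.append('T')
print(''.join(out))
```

Execution trace: 'G' (inner try body) → 'S' (inner except StopIteration) → 'R' (inner finally) → 'F' (try body, no exception) → 'T' (after the try/except). Output: GSRFT

Answer: GSRFT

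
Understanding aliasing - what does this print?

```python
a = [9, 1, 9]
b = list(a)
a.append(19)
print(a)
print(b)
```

Key concept: list() constructor creates copy.
Step by step:
`a = [9, 1, 9]` → a = [9, 1, 9]
`b = list(a)` → b = [9, 1, 9]
`a.append(19)` → a = [9, 1, 9, 19]
`print(a)` → prints [9, 1, 9, 19]
`print(b)` → prints [9, 1, 9]

Answer:
[9, 1, 9, 19]
[9, 1, 9]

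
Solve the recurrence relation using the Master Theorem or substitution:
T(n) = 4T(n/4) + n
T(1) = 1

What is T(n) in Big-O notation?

By Master Theorem: a=4, b=4, f(n)=n. Since log_4(4) = 1 and f(n) = Θ(n^1), Case 2 applies. T(n) = O(n log n).

Answer: O(n log n)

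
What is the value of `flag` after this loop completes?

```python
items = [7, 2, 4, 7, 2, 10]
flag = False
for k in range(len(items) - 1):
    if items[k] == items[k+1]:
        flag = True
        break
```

Check consecutive duplicates in [7, 2, 4, 7, 2, 10]
`flag` takes the values: False

Answer: False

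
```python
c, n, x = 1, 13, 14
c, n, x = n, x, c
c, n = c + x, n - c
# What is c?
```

Trace:
`c, n, x = 1, 13, 14` → c = 1; n = 13; x = 14
`c, n, x = n, x, c` → c = 13; n = 14; x = 1
`c, n = c + x, n - c` → c = 14; n = 1
So c = 14

Answer: 14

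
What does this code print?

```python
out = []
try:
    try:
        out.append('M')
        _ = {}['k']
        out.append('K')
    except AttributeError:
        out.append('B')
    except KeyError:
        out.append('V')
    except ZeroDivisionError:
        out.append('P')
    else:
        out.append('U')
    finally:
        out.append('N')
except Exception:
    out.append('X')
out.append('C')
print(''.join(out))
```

Execution trace: 'M' (inner try body) → 'V' (inner except KeyError) → 'N' (inner finally) → 'C' (after the try/except). Output: MVNC

Answer: MVNC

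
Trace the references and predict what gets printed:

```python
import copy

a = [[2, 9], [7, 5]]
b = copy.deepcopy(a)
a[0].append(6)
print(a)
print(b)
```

Key concept: deep copy is fully independent.
Step by step:
`a = [[2, 9], [7, 5]]` → a = [[2, 9], [7, 5]]
`b = copy.deepcopy(a)` → b = [[2, 9], [7, 5]]
`a[0].append(6)` → a = [[2, 9, 6], [7, 5]]
`print(a)` → prints [[2, 9, 6], [7, 5]]
`print(b)` → prints [[2, 9], [7, 5]]

Answer:
[[2, 9, 6], [7, 5]]
[[2, 9], [7, 5]]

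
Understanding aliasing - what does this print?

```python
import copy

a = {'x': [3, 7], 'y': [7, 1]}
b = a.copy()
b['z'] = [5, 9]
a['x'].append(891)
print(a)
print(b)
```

Key concept: shallow copy of dict with mutable values.
Step by step:
`a = {'x': [3, 7], 'y': [7, 1]}` → a = {'x': [3, 7], 'y': [7, 1]}
`b = a.copy()` → b = {'x': [3, 7], 'y': [7, 1]}
`b['z'] = [5, 9]` → b = {'x': [3, 7], 'y': [7, 1], 'z': [5, 9]}
`a['x'].append(891)` → a = {'x': [3, 7, 891], 'y': [7, 1]}; b = {'x': [3, 7, 891], 'y': [7, 1], 'z': [5, 9]}
`print(a)` → prints {'x': [3, 7, 891], 'y': [7, 1]}
`print(b)` → prints {'x': [3, 7, 891], 'y': [7, 1], 'z': [5, 9]}

Answer:
{'x': [3, 7, 891], 'y': [7, 1]}
{'x': [3, 7, 891], 'y': [7, 1], 'z': [5, 9]}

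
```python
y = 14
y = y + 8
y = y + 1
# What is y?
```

Trace:
`y = 14` → y = 14
`y = y + 8` → y = 22
`y = y + 1` → y = 23
So y = 23

Answer: 23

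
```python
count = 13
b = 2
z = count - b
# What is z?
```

Trace:
`count = 13` → count = 13
`b = 2` → b = 2
`z = count - b` → z = 11
So z = 11

Answer: 11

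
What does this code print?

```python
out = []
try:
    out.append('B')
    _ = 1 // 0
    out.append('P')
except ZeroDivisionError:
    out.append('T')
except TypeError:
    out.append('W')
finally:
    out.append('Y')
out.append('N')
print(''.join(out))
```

Execution trace: 'B' (try body) → 'T' (except ZeroDivisionError) → 'Y' (finally) → 'N' (after the try/except). Output: BTYN

Answer: BTYN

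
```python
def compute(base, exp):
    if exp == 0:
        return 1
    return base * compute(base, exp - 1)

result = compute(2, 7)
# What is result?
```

compute(2, 7) = 2 * 2 * 2 * 2 * 2 * 2 * 2 = 128

Answer: 128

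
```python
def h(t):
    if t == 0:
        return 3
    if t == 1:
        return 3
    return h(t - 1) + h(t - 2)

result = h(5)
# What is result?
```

Build up from base cases: h(0)=3, h(1)=3, h(2)=6, h(3)=9, h(4)=15, h(5)=24

Answer: 24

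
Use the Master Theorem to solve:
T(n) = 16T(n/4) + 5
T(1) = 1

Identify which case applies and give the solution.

a=16, b=4, f(n)=5. log_4(16) = 2. Since c=0 < 2, Case 1 applies: T(n) = Θ(n^log_b(a)) = O(n^2).

Answer: O(n^2) - Case 1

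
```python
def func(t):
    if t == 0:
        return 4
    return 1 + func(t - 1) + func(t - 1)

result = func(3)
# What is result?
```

func(t) = 1 + 2·func(t-1), func(0)=4. Closed form: (4+1)·2^3 - 1 = 39.

Answer: 39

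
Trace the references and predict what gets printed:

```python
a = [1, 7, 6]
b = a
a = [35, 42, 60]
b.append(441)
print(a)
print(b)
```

Key concept: rebinding vs mutation: a is rebound to a new list, b still points at the original.
Step by step:
`a = [1, 7, 6]` → a = [1, 7, 6]
`b = a` → b = [1, 7, 6] (same object as a)
`a = [35, 42, 60]` → a = [35, 42, 60]
`b.append(441)` → b = [1, 7, 6, 441]
`print(a)` → prints [35, 42, 60]
`print(b)` → prints [1, 7, 6, 441]

Answer:
[35, 42, 60]
[1, 7, 6, 441]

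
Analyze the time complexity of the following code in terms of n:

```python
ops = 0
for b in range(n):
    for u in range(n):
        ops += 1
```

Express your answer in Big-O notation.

Each loop level contributes: n × n. Multiplying the contributions gives O(n^2).

Answer: O(n^2)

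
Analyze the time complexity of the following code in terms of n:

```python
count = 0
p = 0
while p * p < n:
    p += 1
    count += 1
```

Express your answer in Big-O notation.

Each loop level contributes: √n. Multiplying the contributions gives O(√n).

Answer: O(√n)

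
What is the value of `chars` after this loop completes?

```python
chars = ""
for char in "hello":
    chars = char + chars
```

Reverse 'hello'
`chars` takes the values: "" → "h" → "eh" → "leh" → "lleh" → "olleh"

Answer: "olleh"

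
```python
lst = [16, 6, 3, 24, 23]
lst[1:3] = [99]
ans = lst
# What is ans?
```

Trace:
`lst = [16, 6, 3, 24, 23]` → lst = [16, 6, 3, 24, 23]
`lst[1:3] = [99]` → lst = [16, 99, 24, 23]
`ans = lst` → ans = [16, 99, 24, 23]
So ans = [16, 99, 24, 23]

Answer: [16, 99, 24, 23]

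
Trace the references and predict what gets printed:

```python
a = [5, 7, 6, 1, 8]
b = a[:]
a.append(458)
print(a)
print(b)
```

Key concept: slice [:] creates copy.
Step by step:
`a = [5, 7, 6, 1, 8]` → a = [5, 7, 6, 1, 8]
`b = a[:]` → b = [5, 7, 6, 1, 8]
`a.append(458)` → a = [5, 7, 6, 1, 8, 458]
`print(a)` → prints [5, 7, 6, 1, 8, 458]
`print(b)` → prints [5, 7, 6, 1, 8]

Answer:
[5, 7, 6, 1, 8, 458]
[5, 7, 6, 1, 8]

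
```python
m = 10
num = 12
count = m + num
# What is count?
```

Trace:
`m = 10` → m = 10
`num = 12` → num = 12
`count = m + num` → count = 22
So count = 22

Answer: 22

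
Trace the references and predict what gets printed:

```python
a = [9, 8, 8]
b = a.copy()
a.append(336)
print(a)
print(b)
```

Key concept: list.copy() creates independent copy.
Step by step:
`a = [9, 8, 8]` → a = [9, 8, 8]
`b = a.copy()` → b = [9, 8, 8]
`a.append(336)` → a = [9, 8, 8, 336]
`print(a)` → prints [9, 8, 8, 336]
`print(b)` → prints [9, 8, 8]

Answer:
[9, 8, 8, 336]
[9, 8, 8]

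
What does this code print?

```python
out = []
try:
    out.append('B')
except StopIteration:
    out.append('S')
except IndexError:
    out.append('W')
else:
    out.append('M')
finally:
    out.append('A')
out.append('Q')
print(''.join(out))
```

Execution trace: 'B' (try body, no exception) → 'M' (else) → 'A' (finally) → 'Q' (after the try/except). Output: BMAQ

Answer: BMAQ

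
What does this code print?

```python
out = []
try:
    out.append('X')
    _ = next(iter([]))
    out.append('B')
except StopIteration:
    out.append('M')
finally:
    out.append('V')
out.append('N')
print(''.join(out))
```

Execution trace: 'X' (try body) → 'M' (except StopIteration) → 'V' (finally) → 'N' (after the try/except). Output: XMVN

Answer: XMVN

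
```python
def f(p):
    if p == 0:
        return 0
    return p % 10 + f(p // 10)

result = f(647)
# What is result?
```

Sum of digits of 647: 7 + 4 + 6 = 17

Answer: 17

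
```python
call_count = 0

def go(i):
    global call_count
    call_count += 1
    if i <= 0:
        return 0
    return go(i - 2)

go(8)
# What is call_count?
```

Linear recursion stepping by 2: 5 calls from i=8 down to ≤0.

Answer: 5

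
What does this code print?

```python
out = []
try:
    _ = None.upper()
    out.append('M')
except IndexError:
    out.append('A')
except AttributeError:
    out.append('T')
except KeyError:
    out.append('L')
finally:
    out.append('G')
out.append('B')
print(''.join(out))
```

Execution trace: 'T' (except AttributeError) → 'G' (finally) → 'B' (after the try/except). Output: TGB

Answer: TGB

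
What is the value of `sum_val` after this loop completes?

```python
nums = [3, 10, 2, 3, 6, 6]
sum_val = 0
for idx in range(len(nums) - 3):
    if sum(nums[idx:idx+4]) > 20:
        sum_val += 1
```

Count windows with sum > 20
`sum_val` takes the values: 0 → 1

Answer: 1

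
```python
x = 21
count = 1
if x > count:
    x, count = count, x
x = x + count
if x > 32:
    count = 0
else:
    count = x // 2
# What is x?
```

Trace:
`x = 21` → x = 21
`count = 1` → count = 1
`if x > count: ...` → x > count is True → x = 1; count = 21
`x = x + count` → x = 22
`if x > 32: ...` → x > 32 is False, take else branch → count = 11
So x = 22

Answer: 22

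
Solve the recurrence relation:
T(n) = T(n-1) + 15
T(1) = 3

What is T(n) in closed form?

Unrolling: T(n) = T(1) + 15·(n-1) = 3 + 15(n-1) = 15n - 12.

Answer: T(n) = 15n - 12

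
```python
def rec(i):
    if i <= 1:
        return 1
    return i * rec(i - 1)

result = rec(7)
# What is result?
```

rec(7) = 7 * 6 * 5 * 4 * 3 * 2 * 1 = 5040

Answer: 5040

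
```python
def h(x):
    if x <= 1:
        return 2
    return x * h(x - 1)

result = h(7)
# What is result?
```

h(7) = 7 * 6 * 5 * 4 * 3 * 2 * 2 = 10080

Answer: 10080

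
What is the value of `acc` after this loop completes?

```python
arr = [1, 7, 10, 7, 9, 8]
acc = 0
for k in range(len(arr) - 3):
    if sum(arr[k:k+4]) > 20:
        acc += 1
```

Count windows with sum > 20
`acc` takes the values: 0 → 1 → 2 → 3

Answer: 3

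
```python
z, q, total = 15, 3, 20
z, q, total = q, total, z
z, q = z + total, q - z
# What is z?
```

Trace:
`z, q, total = 15, 3, 20` → z = 15; q = 3; total = 20
`z, q, total = q, total, z` → z = 3; q = 20; total = 15
`z, q = z + total, q - z` → z = 18; q = 17
So z = 18

Answer: 18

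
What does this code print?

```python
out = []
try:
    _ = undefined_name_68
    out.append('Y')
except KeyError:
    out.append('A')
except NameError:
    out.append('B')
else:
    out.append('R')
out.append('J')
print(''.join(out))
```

Execution trace: 'B' (except NameError) → 'J' (after the try/except). Output: BJ

Answer: BJ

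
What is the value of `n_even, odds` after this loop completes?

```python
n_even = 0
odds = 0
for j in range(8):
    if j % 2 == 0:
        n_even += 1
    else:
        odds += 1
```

Count evens and odds in range(8)
`n_even, odds` takes the values: (0, 0) → (1, 0) → (1, 1) → (2, 1) → (2, 2) → (3, 2) → (3, 3) → (4, 3) → (4, 4)

Answer: 4, 4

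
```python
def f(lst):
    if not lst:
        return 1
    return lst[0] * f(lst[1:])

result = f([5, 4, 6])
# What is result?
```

Product over [5, 4, 6] = 5 * 4 * 6 = 120

Answer: 120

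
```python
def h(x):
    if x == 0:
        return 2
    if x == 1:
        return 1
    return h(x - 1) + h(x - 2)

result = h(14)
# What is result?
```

Build up from base cases: h(0)=2, h(1)=1, h(2)=3, h(3)=4, h(4)=7, h(5)=11, h(6)=18, ..., h(14)=843

Answer: 843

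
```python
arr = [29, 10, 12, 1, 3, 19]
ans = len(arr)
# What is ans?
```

Trace:
`arr = [29, 10, 12, 1, 3, 19]` → arr = [29, 10, 12, 1, 3, 19]
`ans = len(arr)` → ans = 6
So ans = 6

Answer: 6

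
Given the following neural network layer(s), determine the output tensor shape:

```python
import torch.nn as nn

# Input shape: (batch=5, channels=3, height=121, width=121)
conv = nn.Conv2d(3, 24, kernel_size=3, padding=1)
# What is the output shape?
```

Input: (5, 3, 121, 121) -> Output: (5, 24, 121, 121)

Answer: (5, 24, 121, 121)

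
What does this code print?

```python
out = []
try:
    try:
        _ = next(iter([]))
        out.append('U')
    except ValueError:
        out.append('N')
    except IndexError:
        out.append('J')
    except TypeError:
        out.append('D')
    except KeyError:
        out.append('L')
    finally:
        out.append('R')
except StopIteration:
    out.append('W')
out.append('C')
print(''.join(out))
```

Execution trace: 'R' (finally) → 'W' (outer except StopIteration) → 'C' (after the try/except). Output: RWC

Answer: RWC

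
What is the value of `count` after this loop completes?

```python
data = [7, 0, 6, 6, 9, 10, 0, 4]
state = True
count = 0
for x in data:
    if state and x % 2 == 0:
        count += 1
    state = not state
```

Count even values at even positions
`count` takes the values: 0 → 1 → 2

Answer: 2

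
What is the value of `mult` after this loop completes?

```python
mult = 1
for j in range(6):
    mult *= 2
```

2^6 = 64
`mult` takes the values: 1 → 2 → 4 → 8 → 16 → 32 → 64

Answer: 64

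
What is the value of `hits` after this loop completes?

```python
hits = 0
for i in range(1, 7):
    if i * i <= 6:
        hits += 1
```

Count numbers where i² ≤ 6
`hits` takes the values: 0 → 1 → 2

Answer: 2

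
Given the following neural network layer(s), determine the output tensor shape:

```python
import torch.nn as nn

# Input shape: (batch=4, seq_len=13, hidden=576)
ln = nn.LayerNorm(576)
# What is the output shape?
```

Input: (4, 13, 576) -> Output: (4, 13, 576)

Answer: (4, 13, 576)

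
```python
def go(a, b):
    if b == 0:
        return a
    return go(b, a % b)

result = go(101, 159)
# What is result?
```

go(101, 159) -> go(159, 101) -> go(101, 58) -> go(58, 43) -> go(43, 15) -> go(15, 13) -> go(13, 2) -> go(2, 1) -> go(1, 0) -> 1

Answer: 1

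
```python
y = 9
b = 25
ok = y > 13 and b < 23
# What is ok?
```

Trace:
`y = 9` → y = 9
`b = 25` → b = 25
`ok = y > 13 and b < 23` → ok = False
So ok = False

Answer: False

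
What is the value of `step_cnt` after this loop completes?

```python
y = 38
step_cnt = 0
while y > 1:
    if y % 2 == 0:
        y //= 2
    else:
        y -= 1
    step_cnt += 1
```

Steps to reduce 38 to 1
`step_cnt` takes the values: 0 → 1 → 2 → 3 → 4 → 5 → 6 → 7

Answer: 7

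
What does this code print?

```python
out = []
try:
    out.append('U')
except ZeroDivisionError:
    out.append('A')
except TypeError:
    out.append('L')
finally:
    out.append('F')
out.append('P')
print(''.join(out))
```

Execution trace: 'U' (try body, no exception) → 'F' (finally) → 'P' (after the try/except). Output: UFP

Answer: UFP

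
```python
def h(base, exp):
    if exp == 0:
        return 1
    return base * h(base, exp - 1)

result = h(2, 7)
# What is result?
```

h(2, 7) = 2 * 2 * 2 * 2 * 2 * 2 * 2 = 128

Answer: 128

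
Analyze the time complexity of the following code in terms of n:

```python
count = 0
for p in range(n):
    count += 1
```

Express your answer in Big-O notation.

Each loop level contributes: n. Multiplying the contributions gives O(n).

Answer: O(n)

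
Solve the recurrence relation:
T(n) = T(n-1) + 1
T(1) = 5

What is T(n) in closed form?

Unrolling: T(n) = T(1) + 1·(n-1) = 5 + 1(n-1) = n + 4.

Answer: T(n) = n + 4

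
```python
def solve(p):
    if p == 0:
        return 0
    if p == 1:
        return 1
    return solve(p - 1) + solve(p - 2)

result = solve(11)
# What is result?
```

Build up from base cases: solve(0)=0, solve(1)=1, solve(2)=1, solve(3)=2, solve(4)=3, solve(5)=5, solve(6)=8, ..., solve(11)=89

Answer: 89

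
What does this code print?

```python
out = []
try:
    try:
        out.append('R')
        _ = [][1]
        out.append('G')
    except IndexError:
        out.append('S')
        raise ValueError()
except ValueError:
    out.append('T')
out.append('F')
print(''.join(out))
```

Execution trace: 'R' (inner try body) → 'S' (inner except IndexError) → 'T' (outer except ValueError) → 'F' (after the try/except). Output: RSTF

Answer: RSTF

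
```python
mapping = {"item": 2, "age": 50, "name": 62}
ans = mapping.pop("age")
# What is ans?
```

Trace:
`mapping = {"item": 2, "age": 50, "name": 62}` → mapping = {'item': 2, 'age': 50, 'name': 62}
`ans = mapping.pop("age")` → mapping = {'item': 2, 'name': 62}; ans = 50
So ans = 50

Answer: 50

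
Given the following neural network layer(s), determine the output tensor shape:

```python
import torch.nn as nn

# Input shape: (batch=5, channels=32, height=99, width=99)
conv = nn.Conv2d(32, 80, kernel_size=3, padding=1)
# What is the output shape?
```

Input: (5, 32, 99, 99) -> Output: (5, 80, 99, 99)

Answer: (5, 80, 99, 99)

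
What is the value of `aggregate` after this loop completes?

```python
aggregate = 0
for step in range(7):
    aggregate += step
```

Sum of 0 to 6 = 21
`aggregate` takes the values: 0 → 1 → 3 → 6 → 10 → 15 → 21

Answer: 21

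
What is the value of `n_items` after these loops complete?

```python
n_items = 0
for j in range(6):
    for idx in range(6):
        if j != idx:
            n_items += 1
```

6² - 6 (exclude diagonal)
`n_items` takes the values: 0 → 1 → 2 → 3 → 4 → 5 → 6 → 7 → 8 → 9 → 10 → 11 → 12 → 13 → 14 → 15 → 16 → 17 → 18 → 19 → 20 → 21 → 22 → 23 → 24 → 25 → 26 → 27 → 28 → 29 → 30

Answer: 30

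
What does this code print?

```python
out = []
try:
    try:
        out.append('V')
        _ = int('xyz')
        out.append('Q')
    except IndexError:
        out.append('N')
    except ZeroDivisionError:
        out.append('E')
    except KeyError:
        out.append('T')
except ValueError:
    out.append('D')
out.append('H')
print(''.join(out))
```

Execution trace: 'V' (try body) → 'D' (outer except ValueError) → 'H' (after the try/except). Output: VDH

Answer: VDH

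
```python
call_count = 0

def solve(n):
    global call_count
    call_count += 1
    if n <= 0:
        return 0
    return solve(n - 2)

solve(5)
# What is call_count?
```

Linear recursion stepping by 2: 4 calls from n=5 down to ≤0.

Answer: 4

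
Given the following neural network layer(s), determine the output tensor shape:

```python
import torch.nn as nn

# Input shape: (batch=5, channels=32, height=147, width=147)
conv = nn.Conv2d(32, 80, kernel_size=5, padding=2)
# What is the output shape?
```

Input: (5, 32, 147, 147) -> Output: (5, 80, 147, 147)

Answer: (5, 80, 147, 147)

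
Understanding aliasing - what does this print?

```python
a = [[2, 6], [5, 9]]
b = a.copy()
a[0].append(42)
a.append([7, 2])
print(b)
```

Key concept: shallow copy with nested lists.
Step by step:
`a = [[2, 6], [5, 9]]` → a = [[2, 6], [5, 9]]
`b = a.copy()` → b = [[2, 6], [5, 9]]
`a[0].append(42)` → a = [[2, 6, 42], [5, 9]]; b = [[2, 6, 42], [5, 9]]
`a.append([7, 2])` → a = [[2, 6, 42], [5, 9], [7, 2]]
`print(b)` → prints [[2, 6, 42], [5, 9]]

Answer: [[2, 6, 42], [5, 9]]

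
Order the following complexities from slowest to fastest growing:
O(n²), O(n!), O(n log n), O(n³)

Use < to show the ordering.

Ordered by growth rate: O(n log n) < O(n²) < O(n³) < O(n!)

Answer: O(n log n) < O(n²) < O(n³) < O(n!)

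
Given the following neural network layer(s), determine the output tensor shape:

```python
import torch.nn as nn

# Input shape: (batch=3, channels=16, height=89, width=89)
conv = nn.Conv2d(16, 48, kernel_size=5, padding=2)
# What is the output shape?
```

Input: (3, 16, 89, 89) -> Output: (3, 48, 89, 89)

Answer: (3, 48, 89, 89)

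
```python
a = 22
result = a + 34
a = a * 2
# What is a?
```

Trace:
`a = 22` → a = 22
`result = a + 34` → result = 56
`a = a * 2` → a = 44
So a = 44

Answer: 44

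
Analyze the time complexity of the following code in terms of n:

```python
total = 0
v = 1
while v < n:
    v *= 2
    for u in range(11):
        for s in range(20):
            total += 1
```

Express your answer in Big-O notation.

Each loop level contributes: log n × 1 × 1. Multiplying the contributions gives O(log n).

Answer: O(log n)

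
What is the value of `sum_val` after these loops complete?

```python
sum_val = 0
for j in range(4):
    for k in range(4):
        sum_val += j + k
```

Sum of all j+k for j,k in 4x4
`sum_val` takes the values: 0 → 1 → 3 → 6 → 7 → 9 → 12 → 16 → 18 → 21 → 25 → 30 → 33 → 37 → 42 → 48

Answer: 48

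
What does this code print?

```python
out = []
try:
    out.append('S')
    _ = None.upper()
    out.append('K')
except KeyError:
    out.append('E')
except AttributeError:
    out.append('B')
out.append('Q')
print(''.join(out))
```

Execution trace: 'S' (try body) → 'B' (except AttributeError) → 'Q' (after the try/except). Output: SBQ

Answer: SBQ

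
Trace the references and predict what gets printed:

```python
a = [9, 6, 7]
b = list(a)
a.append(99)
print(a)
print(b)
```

Key concept: list() constructor creates copy.
Step by step:
`a = [9, 6, 7]` → a = [9, 6, 7]
`b = list(a)` → b = [9, 6, 7]
`a.append(99)` → a = [9, 6, 7, 99]
`print(a)` → prints [9, 6, 7, 99]
`print(b)` → prints [9, 6, 7]

Answer:
[9, 6, 7, 99]
[9, 6, 7]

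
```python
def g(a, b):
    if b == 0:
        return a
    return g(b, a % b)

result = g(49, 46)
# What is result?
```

g(49, 46) -> g(46, 3) -> g(3, 1) -> g(1, 0) -> 1

Answer: 1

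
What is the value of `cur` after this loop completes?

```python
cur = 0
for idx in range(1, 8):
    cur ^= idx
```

XOR of 1 to 7
`cur` takes the values: 0 → 1 → 3 → 0 → 4 → 1 → 7 → 0

Answer: 0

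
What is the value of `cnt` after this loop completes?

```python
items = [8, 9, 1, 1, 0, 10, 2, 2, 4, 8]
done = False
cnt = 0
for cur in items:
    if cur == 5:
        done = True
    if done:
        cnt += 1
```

Count elements after first 5 in [8, 9, 1, 1, 0, 10, 2, 2, 4, 8]
`cnt` takes the values: 0

Answer: 0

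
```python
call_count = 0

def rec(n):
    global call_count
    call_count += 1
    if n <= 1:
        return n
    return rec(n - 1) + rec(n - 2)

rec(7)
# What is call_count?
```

Calls(n) = 1 + Calls(n-1) + Calls(n-2); Calls(0)=Calls(1)=1. For n=7 this gives 41.

Answer: 41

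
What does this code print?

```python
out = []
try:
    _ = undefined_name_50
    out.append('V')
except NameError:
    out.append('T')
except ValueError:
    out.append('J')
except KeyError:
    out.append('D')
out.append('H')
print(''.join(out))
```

Execution trace: 'T' (except NameError) → 'H' (after the try/except). Output: TH

Answer: TH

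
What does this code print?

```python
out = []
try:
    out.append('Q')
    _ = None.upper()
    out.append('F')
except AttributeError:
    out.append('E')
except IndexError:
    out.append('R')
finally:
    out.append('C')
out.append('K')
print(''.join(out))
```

Execution trace: 'Q' (try body) → 'E' (except AttributeError) → 'C' (finally) → 'K' (after the try/except). Output: QECK

Answer: QECK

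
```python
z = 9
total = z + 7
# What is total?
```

Trace:
`z = 9` → z = 9
`total = z + 7` → total = 16
So total = 16

Answer: 16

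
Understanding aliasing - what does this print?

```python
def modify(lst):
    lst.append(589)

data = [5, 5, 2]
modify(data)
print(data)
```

Key concept: function modifies passed list.
Step by step:
`data = [5, 5, 2]` → data = [5, 5, 2]
`modify(data)` → data = [5, 5, 2, 589]
`print(data)` → prints [5, 5, 2, 589]

Answer: [5, 5, 2, 589]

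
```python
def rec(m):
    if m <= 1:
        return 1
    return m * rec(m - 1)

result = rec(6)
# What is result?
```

rec(6) = 6 * 5 * 4 * 3 * 2 * 1 = 720

Answer: 720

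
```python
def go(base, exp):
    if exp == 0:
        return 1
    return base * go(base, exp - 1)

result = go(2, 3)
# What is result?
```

go(2, 3) = 2 * 2 * 2 = 8

Answer: 8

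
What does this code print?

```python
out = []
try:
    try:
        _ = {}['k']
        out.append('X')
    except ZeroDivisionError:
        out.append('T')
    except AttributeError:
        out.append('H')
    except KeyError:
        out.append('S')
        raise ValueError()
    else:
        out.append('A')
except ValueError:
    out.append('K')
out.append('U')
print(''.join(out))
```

Execution trace: 'S' (inner except KeyError) → 'K' (outer except ValueError) → 'U' (after the try/except). Output: SKU

Answer: SKU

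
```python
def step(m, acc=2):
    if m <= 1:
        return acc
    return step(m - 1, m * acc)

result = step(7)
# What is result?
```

Accumulator trace (n, acc): (7, 2) -> (6, 14) -> (5, 84) -> (4, 420) -> (3, 1680) -> (2, 5040) -> (1, 10080) -> return 10080

Answer: 10080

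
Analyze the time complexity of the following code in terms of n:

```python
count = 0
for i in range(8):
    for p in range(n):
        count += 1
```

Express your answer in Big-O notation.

Each loop level contributes: 1 × n. Multiplying the contributions gives O(n).

Answer: O(n)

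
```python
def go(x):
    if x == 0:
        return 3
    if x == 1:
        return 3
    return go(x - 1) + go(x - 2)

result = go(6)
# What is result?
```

Build up from base cases: go(0)=3, go(1)=3, go(2)=6, go(3)=9, go(4)=15, go(5)=24, go(6)=39

Answer: 39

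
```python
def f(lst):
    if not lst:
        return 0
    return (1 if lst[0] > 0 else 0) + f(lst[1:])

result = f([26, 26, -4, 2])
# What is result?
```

Count of positive elements in [26, 26, -4, 2] = 3

Answer: 3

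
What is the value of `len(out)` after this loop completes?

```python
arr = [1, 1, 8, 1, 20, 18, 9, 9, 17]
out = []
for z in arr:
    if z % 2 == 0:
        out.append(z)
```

Count even numbers in [1, 1, 8, 1, 20, 18, 9, 9, 17]
`out` takes the values: [] → [8] → [8, 20] → [8, 20, 18]
So `len(out)` = 3

Answer: 3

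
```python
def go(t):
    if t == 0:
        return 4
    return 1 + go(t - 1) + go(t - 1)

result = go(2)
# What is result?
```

go(t) = 1 + 2·go(t-1), go(0)=4. Closed form: (4+1)·2^2 - 1 = 19.

Answer: 19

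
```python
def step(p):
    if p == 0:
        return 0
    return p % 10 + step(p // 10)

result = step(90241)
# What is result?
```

Sum of digits of 90241: 1 + 4 + 2 + 0 + 9 = 16

Answer: 16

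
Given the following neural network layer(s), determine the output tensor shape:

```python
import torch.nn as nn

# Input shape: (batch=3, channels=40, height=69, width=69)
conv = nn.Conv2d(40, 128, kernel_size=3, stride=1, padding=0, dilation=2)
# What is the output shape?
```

Input: (3, 40, 69, 69) -> Output: (3, 128, 65, 65)

Answer: (3, 128, 65, 65)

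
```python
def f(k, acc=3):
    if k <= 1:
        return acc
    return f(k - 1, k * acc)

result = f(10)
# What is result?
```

Accumulator trace (n, acc): (10, 3) -> (9, 30) -> (8, 270) -> (7, 2160) -> (6, 15120) -> (5, 90720) -> (4, 453600) -> (3, 1814400) -> (2, 5443200) -> (1, 10886400) -> return 10886400

Answer: 10886400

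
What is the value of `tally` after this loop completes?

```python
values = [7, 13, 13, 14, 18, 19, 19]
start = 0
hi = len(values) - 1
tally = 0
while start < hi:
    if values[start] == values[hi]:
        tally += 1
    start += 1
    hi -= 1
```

Count matching pairs from ends
`tally` takes the values: 0

Answer: 0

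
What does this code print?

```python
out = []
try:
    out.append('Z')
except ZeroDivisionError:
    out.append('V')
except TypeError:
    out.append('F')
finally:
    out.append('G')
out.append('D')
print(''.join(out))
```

Execution trace: 'Z' (try body, no exception) → 'G' (finally) → 'D' (after the try/except). Output: ZGD

Answer: ZGD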